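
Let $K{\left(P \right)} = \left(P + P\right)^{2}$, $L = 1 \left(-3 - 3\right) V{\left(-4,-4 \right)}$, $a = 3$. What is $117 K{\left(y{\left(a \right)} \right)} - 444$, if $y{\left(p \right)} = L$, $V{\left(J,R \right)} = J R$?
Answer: $4312644$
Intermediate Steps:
$L = -96$ ($L = 1 \left(-3 - 3\right) \left(\left(-4\right) \left(-4\right)\right) = 1 \left(-6\right) 16 = \left(-6\right) 16 = -96$)
$y{\left(p \right)} = -96$
$K{\left(P \right)} = 4 P^{2}$ ($K{\left(P \right)} = \left(2 P\right)^{2} = 4 P^{2}$)
$117 K{\left(y{\left(a \right)} \right)} - 444 = 117 \cdot 4 \left(-96\right)^{2} - 444 = 117 \cdot 4 \cdot 9216 - 444 = 117 \cdot 36864 - 444 = 4313088 - 444 = 4312644$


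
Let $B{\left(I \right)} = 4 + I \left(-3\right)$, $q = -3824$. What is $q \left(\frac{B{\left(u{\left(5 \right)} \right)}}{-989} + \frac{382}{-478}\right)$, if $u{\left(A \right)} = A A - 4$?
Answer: $\frac{2796768}{989} \approx 2827.9$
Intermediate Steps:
$u{\left(A \right)} = -4 + A^{2}$ ($u{\left(A \right)} = A^{2} - 4 = -4 + A^{2}$)
$B{\left(I \right)} = 4 - 3 I$
$q \left(\frac{B{\left(u{\left(5 \right)} \right)}}{-989} + \frac{382}{-478}\right) = - 3824 \left(\frac{4 - 3 \left(-4 + 5^{2}\right)}{-989} + \frac{382}{-478}\right) = - 3824 \left(\left(4 - 3 \left(-4 + 25\right)\right) \left(- \frac{1}{989}\right) + 382 \left(- \frac{1}{478}\right)\right) = - 3824 \left(\left(4 - 63\right) \left(- \frac{1}{989}\right) - \frac{191}{239}\right) = - 3824 \left(\left(-59\right) \left(- \frac{1}{989}\right) - \frac{191}{239}\right) = - 3824 \left(\frac{59}{989} - \frac{191}{239}\right) = \left(-3824\right) \left(- \frac{174798}{236371}\right) = \frac{2796768}{989}$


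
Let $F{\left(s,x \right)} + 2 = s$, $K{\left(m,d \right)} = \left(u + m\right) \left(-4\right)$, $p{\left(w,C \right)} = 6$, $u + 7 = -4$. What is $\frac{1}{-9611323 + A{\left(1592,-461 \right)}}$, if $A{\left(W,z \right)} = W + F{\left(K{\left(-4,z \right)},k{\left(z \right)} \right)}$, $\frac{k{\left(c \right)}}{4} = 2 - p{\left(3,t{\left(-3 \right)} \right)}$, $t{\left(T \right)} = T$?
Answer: $- \frac{1}{9609673} \approx -1.0406 \cdot 10^{-7}$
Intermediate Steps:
$u = -11$ ($u = -7 - 4 = -11$)
$K{\left(m,d \right)} = 44 - 4 m$ ($K{\left(m,d \right)} = \left(-11 + m\right) \left(-4\right) = 44 - 4 m$)
$k{\left(c \right)} = -16$ ($k{\left(c \right)} = 4 \left(2 - 6\right) = 4 \left(-4\right) = -16$)
$F{\left(s,x \right)} = -2 + s$
$A{\left(W,z \right)} = 58 + W$ ($A{\left(W,z \right)} = W + \left(-2 + \left(44 - -16\right)\right) = W + \left(-2 + \left(44 + 16\right)\right) = W + \left(-2 + 60\right) = W + 58 = 58 + W$)
$\frac{1}{-9611323 + A{\left(1592,-461 \right)}} = \frac{1}{-9611323 + \left(58 + 1592\right)} = \frac{1}{-9611323 + 1650} = \frac{1}{-9609673} = - \frac{1}{9609673}$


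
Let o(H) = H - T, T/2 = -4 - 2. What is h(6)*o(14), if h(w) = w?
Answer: 156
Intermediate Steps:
T = -12 (T = 2*(-4 - 2) = 2*(-6) = -12)
o(H) = 12 + H (o(H) = H - 1*(-12) = H + 12 = 12 + H)
h(6)*o(14) = 6*(12 + 14) = 6*26 = 156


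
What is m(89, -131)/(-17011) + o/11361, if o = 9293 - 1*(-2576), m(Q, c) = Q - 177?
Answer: 202903327/193261971 ≈ 1.0499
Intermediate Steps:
m(Q, c) = -177 + Q
o = 11869 (o = 9293 + 2576 = 11869)
m(89, -131)/(-17011) + o/11361 = (-177 + 89)/(-17011) + 11869/11361 = -88*(-1/17011) + 11869*(1/11361) = 88/17011 + 11869/11361 = 202903327/193261971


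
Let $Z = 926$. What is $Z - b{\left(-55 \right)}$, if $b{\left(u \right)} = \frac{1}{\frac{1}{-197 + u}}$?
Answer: $1178$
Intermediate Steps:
$b{\left(u \right)} = -197 + u$
$Z - b{\left(-55 \right)} = 926 - \left(-197 - 55\right) = 926 - -252 = 926 + 252 = 1178$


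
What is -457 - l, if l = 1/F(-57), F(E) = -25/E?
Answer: -11482/25 ≈ -459.28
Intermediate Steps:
l = 57/25 (l = 1/(-25/(-57)) = 1/(-25*(-1/57)) = 1/(25/57) = 57/25 ≈ 2.2800)
-457 - l = -457 - 1*57/25 = -457 - 57/25 = -11482/25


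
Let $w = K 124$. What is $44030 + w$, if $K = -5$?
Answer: $43410$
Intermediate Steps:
$w = -620$ ($w = \left(-5\right) 124 = -620$)
$44030 + w = 44030 - 620 = 43410$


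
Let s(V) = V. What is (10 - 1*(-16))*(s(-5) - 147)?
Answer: -3952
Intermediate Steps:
(10 - 1*(-16))*(s(-5) - 147) = (10 - 1*(-16))*(-5 - 147) = (10 + 16)*(-152) = 26*(-152) = -3952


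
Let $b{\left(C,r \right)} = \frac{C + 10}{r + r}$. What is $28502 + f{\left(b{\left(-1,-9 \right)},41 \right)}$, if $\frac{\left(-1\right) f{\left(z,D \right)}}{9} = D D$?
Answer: $13373$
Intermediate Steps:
$b{\left(C,r \right)} = \frac{10 + C}{2 r}$
$f{\left(z,D \right)} = - 9 D^{2}$ ($f{\left(z,D \right)} = - 9 D D = - 9 D^{2}$)
$28502 + f{\left(b{\left(-1,-9 \right)},41 \right)} = 28502 - 9 \cdot 41^{2} = 28502 - 15129 = 13373$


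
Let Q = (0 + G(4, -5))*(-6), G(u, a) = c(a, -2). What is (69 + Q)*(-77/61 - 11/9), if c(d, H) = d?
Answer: -15004/61 ≈ -245.97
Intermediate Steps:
G(u, a) = a
Q = 30 (Q = (0 - 5)*(-6) = -5*(-6) = 30)
(69 + Q)*(-77/61 - 11/9) = (69 + 30)*(-77/61 - 11/9) = 99*(-77*1/61 - 11*⅑) = 99*(-77/61 - 11/9) = 99*(-1364/549) = -15004/61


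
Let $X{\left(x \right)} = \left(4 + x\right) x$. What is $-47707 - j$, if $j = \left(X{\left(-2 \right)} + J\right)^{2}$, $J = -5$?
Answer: $-47788$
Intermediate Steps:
$X{\left(x \right)} = x \left(4 + x\right)$
$j = 81$ ($j = \left(- 2 \left(4 - 2\right) - 5\right)^{2} = \left(\left(-2\right) 2 - 5\right)^{2} = \left(-4 - 5\right)^{2} = \left(-9\right)^{2} = 81$)
$-47707 - j = -47707 - 81 = -47788$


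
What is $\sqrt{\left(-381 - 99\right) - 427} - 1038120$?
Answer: $-1038120 + i \sqrt{907} \approx -1.0381 \cdot 10^{6} + 30.116 i$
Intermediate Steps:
$\sqrt{\left(-381 - 99\right) - 427} - 1038120 = \sqrt{-480 - 427} - 1038120 = \sqrt{-907} - 1038120 = i \sqrt{907} - 1038120 = -1038120 + i \sqrt{907}$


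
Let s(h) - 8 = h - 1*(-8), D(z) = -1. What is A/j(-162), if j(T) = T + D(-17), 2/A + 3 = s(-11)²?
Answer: -1/1793 ≈ -0.00055772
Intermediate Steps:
s(h) = 16 + h (s(h) = 8 + (h - 1*(-8)) = 8 + (h + 8) = 8 + (8 + h) = 16 + h)
A = 1/11 (A = 2/(-3 + (16 - 11)²) = 2/(-3 + 5²) = 2/(-3 + 25) = 2/22 = 2*(1/22) = 1/11 ≈ 0.090909)
j(T) = -1 + T (j(T) = T - 1 = -1 + T)
A/j(-162) = 1/(11*(-1 - 162)) = (1/11)/(-163) = (1/11)*(-1/163) = -1/1793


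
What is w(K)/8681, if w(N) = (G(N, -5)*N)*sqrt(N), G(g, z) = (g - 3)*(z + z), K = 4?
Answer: -80/8681 ≈ -0.0092155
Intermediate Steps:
G(g, z) = 2*z*(-3 + g) (G(g, z) = (-3 + g)*(2*z) = 2*z*(-3 + g))
w(N) = N**(3/2)*(30 - 10*N) (w(N) = ((2*(-5)*(-3 + N))*N)*sqrt(N) = ((30 - 10*N)*N)*sqrt(N) = (N*(30 - 10*N))*sqrt(N) = N**(3/2)*(30 - 10*N))
w(K)/8681 = (10*4**(3/2)*(3 - 1*4))/8681 = (10*8*(3 - 4))*(1/8681) = (10*8*(-1))*(1/8681) = -80*1/8681 = -80/8681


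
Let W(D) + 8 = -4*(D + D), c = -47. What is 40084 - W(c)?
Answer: 39716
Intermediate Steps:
W(D) = -8 - 8*D (W(D) = -8 - 4*(D + D) = -8 - 8*D)
40084 - W(c) = 40084 - (-8 - 8*(-47)) = 40084 - (-8 + 376) = 40084 - 1*368 = 40084 - 368 = 39716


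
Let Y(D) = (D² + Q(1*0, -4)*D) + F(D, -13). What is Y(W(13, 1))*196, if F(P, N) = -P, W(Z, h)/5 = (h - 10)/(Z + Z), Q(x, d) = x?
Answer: 156555/169 ≈ 926.36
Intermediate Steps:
W(Z, h) = 5*(-10 + h)/(2*Z) (W(Z, h) = 5*((h - 10)/(Z + Z)) = 5*((-10 + h)/((2*Z))) = 5*((-10 + h)*(1/(2*Z))) = 5*((-10 + h)/(2*Z)) = 5*(-10 + h)/(2*Z))
Y(D) = D² - D (Y(D) = (D² + (1*0)*D) - D = (D² + 0*D) - D = (D² + 0) - D = D² - D)
Y(W(13, 1))*196 = (((5/2)*(-10 + 1)/13)*(-1 + (5/2)*(-10 + 1)/13))*196 = (((5/2)*(1/13)*(-9))*(-1 + (5/2)*(1/13)*(-9)))*196 = -45*(-1 - 45/26)/26*196 = -45/26*(-71/26)*196 = (3195/676)*196 = 156555/169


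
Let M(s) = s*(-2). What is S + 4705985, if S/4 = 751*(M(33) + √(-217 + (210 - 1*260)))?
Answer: 4507721 + 3004*I*√267 ≈ 4.5077e+6 + 49086.0*I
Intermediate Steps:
M(s) = -2*s
S = -198264 + 3004*I*√267 (S = 4*(751*(-2*33 + √(-217 + (210 - 1*260)))) = 4*(751*(-66 + √(-217 + (210 - 260)))) = 4*(751*(-66 + √(-217 - 50))) = 4*(751*(-66 + √(-267))) = 4*(751*(-66 + I*√267)) = 4*(-49566 + 751*I*√267) = -198264 + 3004*I*√267 ≈ -1.9826e+5 + 49086.0*I)
S + 4705985 = (-198264 + 3004*I*√267) + 4705985 = 4507721 + 3004*I*√267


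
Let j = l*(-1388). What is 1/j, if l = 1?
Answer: -1/1388 ≈ -0.00072046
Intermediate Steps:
j = -1388 (j = 1*(-1388) = -1388)
1/j = 1/(-1388) = -1/1388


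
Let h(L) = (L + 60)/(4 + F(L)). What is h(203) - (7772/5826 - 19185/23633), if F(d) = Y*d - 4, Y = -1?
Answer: -25403932726/13975114587 ≈ -1.8178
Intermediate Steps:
F(d) = -4 - d (F(d) = -d - 4 = -4 - d)
h(L) = -(60 + L)/L (h(L) = (L + 60)/(4 + (-4 - L)) = (60 + L)/((-L)) = (60 + L)*(-1/L) = -(60 + L)/L)
h(203) - (7772/5826 - 19185/23633) = (-60 - 1*203)/203 - (7772/5826 - 19185/23633) = (-60 - 203)/203 - (7772*(1/5826) - 19185*1/23633) = (1/203)*(-263) - (3886/2913 - 19185/23633) = -263/203 - 1*35951933/68842929 = -263/203 - 35951933/68842929 = -25403932726/13975114587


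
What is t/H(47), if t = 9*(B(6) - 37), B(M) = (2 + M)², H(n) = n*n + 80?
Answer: 81/763 ≈ 0.10616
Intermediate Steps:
H(n) = 80 + n² (H(n) = n² + 80 = 80 + n²)
t = 243 (t = 9*((2 + 6)² - 37) = 9*(8² - 37) = 9*(64 - 37) = 9*27 = 243)
t/H(47) = 243/(80 + 47²) = 243/(80 + 2209) = 243/2289 = 243*(1/2289) = 81/763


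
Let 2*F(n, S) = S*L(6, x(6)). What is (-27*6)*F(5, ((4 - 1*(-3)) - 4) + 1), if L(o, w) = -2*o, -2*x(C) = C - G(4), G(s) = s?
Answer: 3888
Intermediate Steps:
x(C) = 2 - C/2 (x(C) = -(C - 1*4)/2 = -(C - 4)/2 = -(-4 + C)/2 = 2 - C/2)
F(n, S) = -6*S (F(n, S) = (S*(-2*6))/2 = (S*(-12))/2 = (-12*S)/2 = -6*S)
(-27*6)*F(5, ((4 - 1*(-3)) - 4) + 1) = (-27*6)*(-6*(((4 - 1*(-3)) - 4) + 1)) = -(-972)*(((4 + 3) - 4) + 1) = -(-972)*((7 - 4) + 1) = -(-972)*(3 + 1) = -(-972)*4 = -162*(-24) = 3888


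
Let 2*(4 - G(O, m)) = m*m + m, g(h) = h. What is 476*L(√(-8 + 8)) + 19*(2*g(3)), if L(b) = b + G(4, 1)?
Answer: 1542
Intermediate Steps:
G(O, m) = 4 - m/2 - m²/2 (G(O, m) = 4 - (m*m + m)/2 = 4 - (m² + m)/2 = 4 - (m + m²)/2 = 4 + (-m/2 - m²/2) = 4 - m/2 - m²/2)
L(b) = 3 + b (L(b) = b + (4 - ½*1 - ½*1²) = b + (4 - ½ - ½*1) = b + (4 - ½ - ½) = b + 3 = 3 + b)
476*L(√(-8 + 8)) + 19*(2*g(3)) = 476*(3 + √(-8 + 8)) + 19*(2*3) = 476*(3 + √0) + 19*6 = 476*(3 + 0) + 114 = 476*3 + 114 = 1428 + 114 = 1542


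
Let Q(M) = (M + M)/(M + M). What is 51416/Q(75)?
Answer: 51416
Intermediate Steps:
Q(M) = 1 (Q(M) = (2*M)/((2*M)) = (2*M)*(1/(2*M)) = 1)
51416/Q(75) = 51416/1 = 51416*1 = 51416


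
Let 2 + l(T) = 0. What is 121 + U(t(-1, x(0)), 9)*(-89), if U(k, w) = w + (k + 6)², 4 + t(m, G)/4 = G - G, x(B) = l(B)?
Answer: -9580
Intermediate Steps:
l(T) = -2 (l(T) = -2 + 0 = -2)
x(B) = -2
t(m, G) = -16 (t(m, G) = -16 + 4*(G - G) = -16 + 4*0 = -16 + 0 = -16)
U(k, w) = w + (6 + k)²
121 + U(t(-1, x(0)), 9)*(-89) = 121 + (9 + (6 - 16)²)*(-89) = 121 + (9 + (-10)²)*(-89) = 121 + (9 + 100)*(-89) = 121 + 109*(-89) = 121 - 9701 = -9580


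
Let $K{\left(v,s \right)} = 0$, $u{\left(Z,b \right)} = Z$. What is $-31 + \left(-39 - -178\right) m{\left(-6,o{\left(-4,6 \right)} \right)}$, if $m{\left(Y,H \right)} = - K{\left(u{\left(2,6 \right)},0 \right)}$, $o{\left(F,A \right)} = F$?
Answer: $-31$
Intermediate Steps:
$m{\left(Y,H \right)} = 0$ ($m{\left(Y,H \right)} = \left(-1\right) 0 = 0$)
$-31 + \left(-39 - -178\right) m{\left(-6,o{\left(-4,6 \right)} \right)} = -31 + \left(-39 - -178\right) 0 = -31 + \left(-39 + 178\right) 0 = -31 + 139 \cdot 0 = -31 + 0 = -31$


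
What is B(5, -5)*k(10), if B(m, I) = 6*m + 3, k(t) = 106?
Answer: 3498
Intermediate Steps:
B(m, I) = 3 + 6*m
B(5, -5)*k(10) = (3 + 6*5)*106 = (3 + 30)*106 = 33*106 = 3498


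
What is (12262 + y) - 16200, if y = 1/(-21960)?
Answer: -86478481/21960 ≈ -3938.0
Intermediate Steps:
y = -1/21960 ≈ -4.5537e-5
(12262 + y) - 16200 = (12262 - 1/21960) - 16200 = 269273519/21960 - 16200 = -86478481/21960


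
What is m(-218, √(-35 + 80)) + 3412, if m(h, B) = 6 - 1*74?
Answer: 3344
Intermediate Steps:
m(h, B) = -68 (m(h, B) = 6 - 74 = -68)
m(-218, √(-35 + 80)) + 3412 = -68 + 3412 = 3344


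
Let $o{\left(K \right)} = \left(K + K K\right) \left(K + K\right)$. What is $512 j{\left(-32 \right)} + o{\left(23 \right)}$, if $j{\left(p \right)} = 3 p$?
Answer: $-23760$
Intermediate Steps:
$o{\left(K \right)} = 2 K \left(K + K^{2}\right)$ ($o{\left(K \right)} = \left(K + K^{2}\right) 2 K = 2 K \left(K + K^{2}\right)$)
$512 j{\left(-32 \right)} + o{\left(23 \right)} = 512 \cdot 3 \left(-32\right) + 2 \cdot 23^{2} \left(1 + 23\right) = 512 \left(-96\right) + 2 \cdot 529 \cdot 24 = -49152 + 25392 = -23760$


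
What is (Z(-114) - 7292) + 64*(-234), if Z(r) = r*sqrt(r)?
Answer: -22268 - 114*I*sqrt(114) ≈ -22268.0 - 1217.2*I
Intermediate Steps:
Z(r) = r**(3/2)
(Z(-114) - 7292) + 64*(-234) = ((-114)**(3/2) - 7292) + 64*(-234) = (-114*I*sqrt(114) - 7292) - 14976 = (-7292 - 114*I*sqrt(114)) - 14976 = -22268 - 114*I*sqrt(114)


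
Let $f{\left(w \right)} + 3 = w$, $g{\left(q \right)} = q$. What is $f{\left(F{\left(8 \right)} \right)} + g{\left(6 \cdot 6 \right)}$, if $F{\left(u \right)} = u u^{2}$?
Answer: $545$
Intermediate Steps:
$F{\left(u \right)} = u^{3}$
$f{\left(w \right)} = -3 + w$
$f{\left(F{\left(8 \right)} \right)} + g{\left(6 \cdot 6 \right)} = \left(-3 + 8^{3}\right) + 6 \cdot 6 = \left(-3 + 512\right) + 36 = 509 + 36 = 545$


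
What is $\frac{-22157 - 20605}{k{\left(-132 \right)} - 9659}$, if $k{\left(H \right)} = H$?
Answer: $\frac{42762}{9791} \approx 4.3675$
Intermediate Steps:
$\frac{-22157 - 20605}{k{\left(-132 \right)} - 9659} = \frac{-22157 - 20605}{-132 - 9659} = - \frac{42762}{-9791} = \left(-42762\right) \left(- \frac{1}{9791}\right) = \frac{42762}{9791}$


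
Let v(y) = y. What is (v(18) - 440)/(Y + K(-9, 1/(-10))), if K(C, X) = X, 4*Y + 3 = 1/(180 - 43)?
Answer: 289070/581 ≈ 497.54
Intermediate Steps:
Y = -205/274 (Y = -3/4 + 1/(4*(180 - 43)) = -3/4 + (1/4)/137 = -3/4 + (1/4)*(1/137) = -3/4 + 1/548 = -205/274 ≈ -0.74817)
(v(18) - 440)/(Y + K(-9, 1/(-10))) = (18 - 440)/(-205/274 + 1/(-10)) = -422/(-205/274 - 1/10) = -422/(-581/685) = -422*(-685/581) = 289070/581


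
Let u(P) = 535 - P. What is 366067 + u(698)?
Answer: 365904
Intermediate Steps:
366067 + u(698) = 366067 + (535 - 1*698) = 366067 + (535 - 698) = 366067 - 163 = 365904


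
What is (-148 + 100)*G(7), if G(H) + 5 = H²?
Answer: -2112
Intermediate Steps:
G(H) = -5 + H²
(-148 + 100)*G(7) = (-148 + 100)*(-5 + 7²) = -48*(-5 + 49) = -48*44 = -2112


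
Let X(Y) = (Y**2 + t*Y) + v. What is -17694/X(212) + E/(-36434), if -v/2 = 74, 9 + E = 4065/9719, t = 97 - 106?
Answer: -521825373783/1265560712404 ≈ -0.41233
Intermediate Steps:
t = -9
E = -83406/9719 (E = -9 + 4065/9719 = -83406/9719 ≈ -8.5817)
v = -148 (v = -2*74 = -148)
X(Y) = -148 + Y**2 - 9*Y (X(Y) = (Y**2 - 9*Y) - 148 = -148 + Y**2 - 9*Y)
-17694/X(212) + E/(-36434) = -17694/(-148 + 212**2 - 9*212) - 83406/9719/(-36434) = -17694/(-148 + 44944 - 1908) - 83406/9719*(-1/36434) = -17694/42888 + 41703/177051023 = -17694*1/42888 + 41703/177051023 = -2949/7148 + 41703/177051023 = -521825373783/1265560712404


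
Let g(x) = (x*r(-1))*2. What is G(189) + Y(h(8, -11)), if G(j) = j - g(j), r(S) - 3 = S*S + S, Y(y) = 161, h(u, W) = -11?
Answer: -784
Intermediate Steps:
r(S) = 3 + S + S² (r(S) = 3 + (S*S + S) = 3 + (S² + S) = 3 + (S + S²) = 3 + S + S²)
g(x) = 6*x (g(x) = (x*(3 - 1 + (-1)²))*2 = (x*(3 - 1 + 1))*2 = (x*3)*2 = (3*x)*2 = 6*x)
G(j) = -5*j (G(j) = j - 6*j = -5*j)
G(189) + Y(h(8, -11)) = -5*189 + 161 = -945 + 161 = -784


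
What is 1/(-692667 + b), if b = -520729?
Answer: -1/1213396 ≈ -8.2413e-7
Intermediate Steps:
1/(-692667 + b) = 1/(-692667 - 520729) = 1/(-1213396) = -1/1213396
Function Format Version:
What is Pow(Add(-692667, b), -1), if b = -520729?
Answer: Rational(-1, 1213396) ≈ -8.2413e-7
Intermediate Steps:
Pow(Add(-692667, b), -1) = Pow(Add(-692667, -520729), -1) = Pow(-1213396, -1) = Rational(-1, 1213396)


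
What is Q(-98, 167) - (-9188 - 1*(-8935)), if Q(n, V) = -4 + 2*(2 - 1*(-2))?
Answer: 257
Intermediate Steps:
Q(n, V) = 4 (Q(n, V) = -4 + 2*(2 + 2) = -4 + 2*4 = -4 + 8 = 4)
Q(-98, 167) - (-9188 - 1*(-8935)) = 4 - (-9188 - 1*(-8935)) = 4 - (-9188 + 8935) = 4 - 1*(-253) = 4 + 253 = 257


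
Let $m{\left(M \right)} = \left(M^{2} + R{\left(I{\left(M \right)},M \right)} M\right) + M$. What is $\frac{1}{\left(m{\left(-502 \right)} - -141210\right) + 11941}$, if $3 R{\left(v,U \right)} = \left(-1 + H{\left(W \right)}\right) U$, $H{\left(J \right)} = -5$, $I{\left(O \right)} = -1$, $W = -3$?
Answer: $- \frac{1}{99355} \approx -1.0065 \cdot 10^{-5}$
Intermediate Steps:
$R{\left(v,U \right)} = - 2 U$ ($R{\left(v,U \right)} = \frac{\left(-1 - 5\right) U}{3} = \frac{\left(-6\right) U}{3} = - 2 U$)
$m{\left(M \right)} = M - M^{2}$ ($m{\left(M \right)} = \left(M^{2} + - 2 M M\right) + M = \left(M^{2} - 2 M^{2}\right) + M = - M^{2} + M = M - M^{2}$)
$\frac{1}{\left(m{\left(-502 \right)} - -141210\right) + 11941} = \frac{1}{\left(- 502 \left(1 - -502\right) - -141210\right) + 11941} = \frac{1}{\left(- 502 \left(1 + 502\right) + 141210\right) + 11941} = \frac{1}{\left(\left(-502\right) 503 + 141210\right) + 11941} = \frac{1}{\left(-252506 + 141210\right) + 11941} = \frac{1}{-111296 + 11941} = \frac{1}{-99355} = - \frac{1}{99355}$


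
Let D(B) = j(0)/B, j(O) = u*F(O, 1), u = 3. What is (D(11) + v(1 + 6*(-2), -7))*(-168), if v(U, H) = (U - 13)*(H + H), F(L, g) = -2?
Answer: -619920/11 ≈ -56356.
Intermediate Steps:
j(O) = -6 (j(O) = 3*(-2) = -6)
D(B) = -6/B
v(U, H) = 2*H*(-13 + U) (v(U, H) = (-13 + U)*(2*H) = 2*H*(-13 + U))
(D(11) + v(1 + 6*(-2), -7))*(-168) = (-6/11 + 2*(-7)*(-13 + (1 + 6*(-2))))*(-168) = (-6*1/11 + 2*(-7)*(-13 + (1 - 12)))*(-168) = (-6/11 + 2*(-7)*(-13 - 11))*(-168) = (-6/11 + 2*(-7)*(-24))*(-168) = (-6/11 + 336)*(-168) = (3690/11)*(-168) = -619920/11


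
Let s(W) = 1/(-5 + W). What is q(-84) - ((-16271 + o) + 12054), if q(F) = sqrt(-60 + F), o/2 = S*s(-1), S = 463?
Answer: 13114/3 + 12*I ≈ 4371.3 + 12.0*I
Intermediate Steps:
o = -463/3 (o = 2*(463/(-5 - 1)) = 2*(463/(-6)) = 2*(463*(-1/6)) = 2*(-463/6) = -463/3 ≈ -154.33)
q(-84) - ((-16271 + o) + 12054) = sqrt(-60 - 84) - ((-16271 - 463/3) + 12054) = sqrt(-144) - (-49276/3 + 12054) = 12*I - 1*(-13114/3) = 12*I + 13114/3 = 13114/3 + 12*I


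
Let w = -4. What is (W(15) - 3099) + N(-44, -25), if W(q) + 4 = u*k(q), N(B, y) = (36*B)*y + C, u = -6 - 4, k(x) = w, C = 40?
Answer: 36577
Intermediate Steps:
k(x) = -4
u = -10
N(B, y) = 40 + 36*B*y (N(B, y) = (36*B)*y + 40 = 36*B*y + 40 = 40 + 36*B*y)
W(q) = 36 (W(q) = -4 - 10*(-4) = -4 + 40 = 36)
(W(15) - 3099) + N(-44, -25) = (36 - 3099) + (40 + 36*(-44)*(-25)) = -3063 + (40 + 39600) = -3063 + 39640 = 36577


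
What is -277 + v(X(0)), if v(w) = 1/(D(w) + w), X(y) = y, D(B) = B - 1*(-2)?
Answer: -553/2 ≈ -276.50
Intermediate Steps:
D(B) = 2 + B (D(B) = B + 2 = 2 + B)
v(w) = 1/(2 + 2*w) (v(w) = 1/((2 + w) + w) = 1/(2 + 2*w))
-277 + v(X(0)) = -277 + 1/(2*(1 + 0)) = -277 + (1/2)/1 = -277 + (1/2)*1 = -277 + 1/2 = -553/2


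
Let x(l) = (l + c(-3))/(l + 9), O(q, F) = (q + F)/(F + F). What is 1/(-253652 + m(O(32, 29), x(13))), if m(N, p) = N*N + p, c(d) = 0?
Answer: -37004/9386075811 ≈ -3.9424e-6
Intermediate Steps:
O(q, F) = (F + q)/(2*F) (O(q, F) = (F + q)/((2*F)) = (F + q)*(1/(2*F)) = (F + q)/(2*F))
x(l) = l/(9 + l) (x(l) = (l + 0)/(l + 9) = l/(9 + l))
m(N, p) = p + N² (m(N, p) = N² + p = p + N²)
1/(-253652 + m(O(32, 29), x(13))) = 1/(-253652 + (13/(9 + 13) + ((½)*(29 + 32)/29)²)) = 1/(-253652 + (13/22 + ((½)*(1/29)*61)²)) = 1/(-253652 + (13*(1/22) + (61/58)²)) = 1/(-253652 + (13/22 + 3721/3364)) = 1/(-253652 + 62797/37004) = 1/(-9386075811/37004) = -37004/9386075811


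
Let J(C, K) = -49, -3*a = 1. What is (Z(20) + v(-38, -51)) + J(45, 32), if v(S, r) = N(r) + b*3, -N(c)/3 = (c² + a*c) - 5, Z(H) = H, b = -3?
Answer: -7877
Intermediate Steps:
a = -⅓ (a = -⅓*1 = -⅓ ≈ -0.33333)
N(c) = 15 + c - 3*c² (N(c) = -3*((c² - c/3) - 5) = -3*(-5 + c² - c/3) = 15 + c - 3*c²)
v(S, r) = 6 + r - 3*r² (v(S, r) = (15 + r - 3*r²) - 3*3 = (15 + r - 3*r²) - 9 = 6 + r - 3*r²)
(Z(20) + v(-38, -51)) + J(45, 32) = (20 + (6 - 51 - 3*(-51)²)) - 49 = (20 + (6 - 51 - 3*2601)) - 49 = (20 + (6 - 51 - 7803)) - 49 = (20 - 7848) - 49 = -7828 - 49 = -7877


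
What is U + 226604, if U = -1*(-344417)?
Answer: 571021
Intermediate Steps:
U = 344417
U + 226604 = 344417 + 226604 = 571021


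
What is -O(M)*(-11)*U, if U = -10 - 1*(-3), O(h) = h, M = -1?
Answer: 77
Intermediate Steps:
U = -7 (U = -10 + 3 = -7)
-O(M)*(-11)*U = -(-1*(-11))*(-7) = -11*(-7) = -1*(-77) = 77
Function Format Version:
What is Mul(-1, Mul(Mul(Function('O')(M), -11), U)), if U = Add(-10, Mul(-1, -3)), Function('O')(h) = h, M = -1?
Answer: 77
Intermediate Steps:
U = -7 (U = Add(-10, 3) = -7)
Mul(-1, Mul(Mul(Function('O')(M), -11), U)) = Mul(-1, Mul(Mul(-1, -11), -7)) = Mul(-1, Mul(11, -7)) = Mul(-1, -77) = 77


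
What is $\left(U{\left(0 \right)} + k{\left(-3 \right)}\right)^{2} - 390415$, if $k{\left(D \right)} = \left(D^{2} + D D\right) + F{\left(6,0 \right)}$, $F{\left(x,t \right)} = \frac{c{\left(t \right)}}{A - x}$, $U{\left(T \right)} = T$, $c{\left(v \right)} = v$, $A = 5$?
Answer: $-390091$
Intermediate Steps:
$F{\left(x,t \right)} = \frac{t}{5 - x}$
$k{\left(D \right)} = 2 D^{2}$ ($k{\left(D \right)} = \left(D^{2} + D D\right) - \frac{0}{-5 + 6} = \left(D^{2} + D^{2}\right) - \frac{0}{1} = 2 D^{2} - 0 \cdot 1 = 2 D^{2} + 0 = 2 D^{2}$)
$\left(U{\left(0 \right)} + k{\left(-3 \right)}\right)^{2} - 390415 = \left(0 + 2 \left(-3\right)^{2}\right)^{2} - 390415 = \left(0 + 2 \cdot 9\right)^{2} - 390415 = \left(0 + 18\right)^{2} - 390415 = 18^{2} - 390415 = 324 - 390415 = -390091$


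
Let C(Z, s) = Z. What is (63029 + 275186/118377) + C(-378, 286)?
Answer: 7416712613/118377 ≈ 62653.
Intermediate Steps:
(63029 + 275186/118377) + C(-378, 286) = (63029 + 275186/118377) - 378 = 7461459119/118377 - 378 = 7416712613/118377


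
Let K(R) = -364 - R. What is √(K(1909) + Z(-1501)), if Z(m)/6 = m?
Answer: I*√11279 ≈ 106.2*I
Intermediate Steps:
Z(m) = 6*m
√(K(1909) + Z(-1501)) = √((-364 - 1*1909) + 6*(-1501)) = √((-364 - 1909) - 9006) = √(-2273 - 9006) = √(-11279) = I*√11279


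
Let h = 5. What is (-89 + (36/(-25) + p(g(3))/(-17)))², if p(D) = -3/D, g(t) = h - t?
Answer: 5898086401/722500 ≈ 8163.4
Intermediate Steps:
g(t) = 5 - t
(-89 + (36/(-25) + p(g(3))/(-17)))² = (-89 + (36/(-25) - 3/(5 - 1*3)/(-17)))² = (-89 + (36*(-1/25) - 3/(5 - 3)*(-1/17)))² = (-89 + (-36/25 - 3/2*(-1/17)))² = (-89 + (-36/25 + 3/34))² = (-89 - 1149/850)² = (-76799/850)² = 5898086401/722500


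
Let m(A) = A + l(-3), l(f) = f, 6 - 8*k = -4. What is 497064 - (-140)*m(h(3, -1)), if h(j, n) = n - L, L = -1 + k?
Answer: 496469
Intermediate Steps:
k = 5/4 (k = ¾ - ⅛*(-4) = ¾ + ½ = 5/4 ≈ 1.2500)
L = ¼ (L = -1 + 5/4 = ¼ ≈ 0.25000)
h(j, n) = -¼ + n (h(j, n) = n - 1*¼ = n - ¼ = -¼ + n)
m(A) = -3 + A (m(A) = A - 3 = -3 + A)
497064 - (-140)*m(h(3, -1)) = 497064 - (-140)*(-3 + (-¼ - 1)) = 497064 - (-140)*(-3 - 5/4) = 497064 - (-140)*(-17)/4 = 497064 - 1*595 = 497064 - 595 = 496469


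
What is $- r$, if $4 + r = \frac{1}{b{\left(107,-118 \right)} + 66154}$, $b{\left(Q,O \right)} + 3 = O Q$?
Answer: $\frac{214099}{53525} \approx 4.0$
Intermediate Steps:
$b{\left(Q,O \right)} = -3 + O Q$
$r = - \frac{214099}{53525}$ ($r = -4 + \frac{1}{\left(-3 - 12626\right) + 66154} = -4 + \frac{1}{-12629 + 66154} = -4 + \frac{1}{53525} = - \frac{214099}{53525} \approx -4.0$)
$- r = \left(-1\right) \left(- \frac{214099}{53525}\right) = \frac{214099}{53525}$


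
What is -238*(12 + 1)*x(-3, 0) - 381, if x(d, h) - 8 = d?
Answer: -15851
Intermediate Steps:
x(d, h) = 8 + d
-238*(12 + 1)*x(-3, 0) - 381 = -238*(12 + 1)*(8 - 3) - 381 = -3094*5 - 381 = -238*65 - 381 = -15470 - 381 = -15851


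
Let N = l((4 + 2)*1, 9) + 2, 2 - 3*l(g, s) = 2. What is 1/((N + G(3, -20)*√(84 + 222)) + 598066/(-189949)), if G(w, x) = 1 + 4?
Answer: 20720396716/137984582810713 + 541209339015*√34/275969165621426 ≈ 0.011585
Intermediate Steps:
l(g, s) = 0 (l(g, s) = ⅔ - ⅓*2 = ⅔ - ⅔ = 0)
G(w, x) = 5
N = 2 (N = 0 + 2 = 2)
1/((N + G(3, -20)*√(84 + 222)) + 598066/(-189949)) = 1/((2 + 5*√(84 + 222)) + 598066/(-189949)) = 1/((2 + 5*√306) + 598066*(-1/189949)) = 1/((2 + 5*(3*√34)) - 598066/189949) = 1/((2 + 15*√34) - 598066/189949) = 1/(-218168/189949 + 15*√34)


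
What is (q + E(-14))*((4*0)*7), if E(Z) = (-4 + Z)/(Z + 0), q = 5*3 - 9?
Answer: 0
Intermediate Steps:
q = 6 (q = 15 - 9 = 6)
E(Z) = (-4 + Z)/Z
(q + E(-14))*((4*0)*7) = (6 + (-4 - 14)/(-14))*((4*0)*7) = (6 - 1/14*(-18))*(0*7) = (6 + 9/7)*0 = (51/7)*0 = 0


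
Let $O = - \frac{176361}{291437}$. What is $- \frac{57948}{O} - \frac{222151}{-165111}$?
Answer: $\frac{929488442848049}{9706380357} \approx 95761.0$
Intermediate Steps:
$O = - \frac{176361}{291437}$ ($O = \left(-176361\right) \frac{1}{291437} = - \frac{176361}{291437} \approx -0.60514$)
$- \frac{57948}{O} - \frac{222151}{-165111} = - \frac{57948}{- \frac{176361}{291437}} - \frac{222151}{-165111} = \left(-57948\right) \left(- \frac{291437}{176361}\right) - - \frac{222151}{165111} = \frac{5629397092}{58787} + \frac{222151}{165111} = \frac{929488442848049}{9706380357}$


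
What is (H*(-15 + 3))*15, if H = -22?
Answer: 3960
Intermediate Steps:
(H*(-15 + 3))*15 = -22*(-15 + 3)*15 = -22*(-12)*15 = 264*15 = 3960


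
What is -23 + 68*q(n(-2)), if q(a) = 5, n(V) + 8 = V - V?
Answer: 317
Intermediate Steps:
n(V) = -8 (n(V) = -8 + (V - V) = -8 + 0 = -8)
-23 + 68*q(n(-2)) = -23 + 68*5 = -23 + 340 = 317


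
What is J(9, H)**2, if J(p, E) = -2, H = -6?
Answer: 4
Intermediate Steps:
J(9, H)**2 = (-2)**2 = 4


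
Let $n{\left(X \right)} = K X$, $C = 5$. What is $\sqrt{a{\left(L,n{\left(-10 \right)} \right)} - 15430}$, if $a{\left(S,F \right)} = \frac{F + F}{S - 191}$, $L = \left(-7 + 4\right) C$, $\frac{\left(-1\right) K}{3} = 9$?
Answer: $\frac{14 i \sqrt{835330}}{103} \approx 124.23 i$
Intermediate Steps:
$K = -27$ ($K = \left(-3\right) 9 = -27$)
$L = -15$ ($L = \left(-7 + 4\right) 5 = \left(-3\right) 5 = -15$)
$n{\left(X \right)} = - 27 X$
$a{\left(S,F \right)} = \frac{2 F}{-191 + S}$
$\sqrt{a{\left(L,n{\left(-10 \right)} \right)} - 15430} = \sqrt{\frac{2 \left(\left(-27\right) \left(-10\right)\right)}{-191 - 15} - 15430} = \sqrt{2 \cdot 270 \frac{1}{-206} - 15430} = \sqrt{2 \cdot 270 \left(- \frac{1}{206}\right) - 15430} = \sqrt{- \frac{270}{103} - 15430} = \sqrt{- \frac{1589560}{103}} = \frac{14 i \sqrt{835330}}{103}$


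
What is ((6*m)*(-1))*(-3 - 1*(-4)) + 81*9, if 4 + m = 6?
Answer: 717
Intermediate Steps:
m = 2 (m = -4 + 6 = 2)
((6*m)*(-1))*(-3 - 1*(-4)) + 81*9 = ((6*2)*(-1))*(-3 - 1*(-4)) + 81*9 = (12*(-1))*(-3 + 4) + 729 = -12*1 + 729 = -12 + 729 = 717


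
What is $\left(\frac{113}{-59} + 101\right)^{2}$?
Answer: $\frac{34175716}{3481} \approx 9817.8$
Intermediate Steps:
$\left(\frac{113}{-59} + 101\right)^{2} = \left(113 \left(- \frac{1}{59}\right) + 101\right)^{2} = \left(- \frac{113}{59} + 101\right)^{2} = \left(\frac{5846}{59}\right)^{2} = \frac{34175716}{3481}$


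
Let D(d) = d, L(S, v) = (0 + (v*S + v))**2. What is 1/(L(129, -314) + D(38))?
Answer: 1/1666272438 ≈ 6.0014e-10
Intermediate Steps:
L(S, v) = (v + S*v)**2 (L(S, v) = (0 + (S*v + v))**2 = (0 + (v + S*v))**2 = (v + S*v)**2)
1/(L(129, -314) + D(38)) = 1/((-314)**2*(1 + 129)**2 + 38) = 1/(98596*130**2 + 38) = 1/(98596*16900 + 38) = 1/(1666272400 + 38) = 1/1666272438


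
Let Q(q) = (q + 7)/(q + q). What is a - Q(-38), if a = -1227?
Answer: -93283/76 ≈ -1227.4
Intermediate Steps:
Q(q) = (7 + q)/(2*q) (Q(q) = (7 + q)/((2*q)) = (7 + q)*(1/(2*q)) = (7 + q)/(2*q))
a - Q(-38) = -1227 - (7 - 38)/(2*(-38)) = -1227 - (-1)*(-31)/(2*38) = -1227 - 1*31/76 = -1227 - 31/76 = -93283/76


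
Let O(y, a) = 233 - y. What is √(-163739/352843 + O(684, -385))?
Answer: 6*I*√2951399629/15341 ≈ 21.248*I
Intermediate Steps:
√(-163739/352843 + O(684, -385)) = √(-163739/352843 + (233 - 1*684)) = √(-163739*1/352843 + (233 - 684)) = √(-163739/352843 - 451) = √(-159295932/352843) = 6*I*√2951399629/15341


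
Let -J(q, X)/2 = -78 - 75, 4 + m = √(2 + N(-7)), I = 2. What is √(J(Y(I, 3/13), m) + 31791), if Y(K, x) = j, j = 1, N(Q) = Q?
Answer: √32097 ≈ 179.16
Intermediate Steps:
Y(K, x) = 1
m = -4 + I*√5 (m = -4 + √(2 - 7) = -4 + √(-5) = -4 + I*√5 ≈ -4.0 + 2.2361*I)
J(q, X) = 306 (J(q, X) = -2*(-78 - 75) = -2*(-153) = 306)
√(J(Y(I, 3/13), m) + 31791) = √(306 + 31791) = √32097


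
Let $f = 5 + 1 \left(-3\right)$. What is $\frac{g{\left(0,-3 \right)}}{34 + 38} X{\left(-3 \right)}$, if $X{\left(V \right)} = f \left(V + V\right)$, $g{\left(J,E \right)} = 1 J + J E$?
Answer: $0$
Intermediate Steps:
$g{\left(J,E \right)} = J + E J$
$f = 2$ ($f = 5 - 3 = 2$)
$X{\left(V \right)} = 4 V$ ($X{\left(V \right)} = 2 \left(V + V\right) = 2 \cdot 2 V = 4 V$)
$\frac{g{\left(0,-3 \right)}}{34 + 38} X{\left(-3 \right)} = \frac{0 \left(1 - 3\right)}{34 + 38} \cdot 4 \left(-3\right) = \frac{0 \left(-2\right)}{72} \left(-12\right) = 0 \cdot \frac{1}{72} \left(-12\right) = 0 \left(-12\right) = 0$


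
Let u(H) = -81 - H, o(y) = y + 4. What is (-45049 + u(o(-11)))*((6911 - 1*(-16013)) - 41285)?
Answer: 828503403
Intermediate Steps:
o(y) = 4 + y
(-45049 + u(o(-11)))*((6911 - 1*(-16013)) - 41285) = (-45049 + (-81 - (4 - 11)))*((6911 - 1*(-16013)) - 41285) = (-45049 + (-81 - 1*(-7)))*((6911 + 16013) - 41285) = (-45049 + (-81 + 7))*(22924 - 41285) = (-45049 - 74)*(-18361) = -45123*(-18361) = 828503403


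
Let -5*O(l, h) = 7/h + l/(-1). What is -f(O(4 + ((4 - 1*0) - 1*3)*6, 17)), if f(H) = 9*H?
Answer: -1467/85 ≈ -17.259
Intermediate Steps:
O(l, h) = -7/(5*h) + l/5 (O(l, h) = -(7/h + l/(-1))/5 = -(7/h + l*(-1))/5 = -(7/h - l)/5 = -(-l + 7/h)/5 = -7/(5*h) + l/5)
-f(O(4 + ((4 - 1*0) - 1*3)*6, 17)) = -9*(⅕)*(-7 + 17*(4 + ((4 - 1*0) - 1*3)*6))/17 = -9*(⅕)*(1/17)*(-7 + 17*(4 + ((4 + 0) - 3)*6)) = -9*(⅕)*(1/17)*(-7 + 17*(4 + (4 - 3)*6)) = -9*(⅕)*(1/17)*(-7 + 17*(4 + 1*6)) = -9*(⅕)*(1/17)*(-7 + 17*(4 + 6)) = -9*(⅕)*(1/17)*(-7 + 17*10) = -9*(⅕)*(1/17)*(-7 + 170) = -9*(⅕)*(1/17)*163 = -9*163/85 = -1*1467/85 = -1467/85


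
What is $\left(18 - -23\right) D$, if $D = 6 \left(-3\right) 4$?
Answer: $-2952$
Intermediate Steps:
$D = -72$ ($D = \left(-18\right) 4 = -72$)
$\left(18 - -23\right) D = \left(18 - -23\right) \left(-72\right) = \left(18 + 23\right) \left(-72\right) = 41 \left(-72\right) = -2952$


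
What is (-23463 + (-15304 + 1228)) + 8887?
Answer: -28652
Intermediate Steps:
(-23463 + (-15304 + 1228)) + 8887 = (-23463 - 14076) + 8887 = -37539 + 8887 = -28652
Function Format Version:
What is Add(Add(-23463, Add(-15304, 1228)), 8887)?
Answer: -28652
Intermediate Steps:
Add(Add(-23463, Add(-15304, 1228)), 8887) = Add(Add(-23463, -14076), 8887) = Add(-37539, 8887) = -28652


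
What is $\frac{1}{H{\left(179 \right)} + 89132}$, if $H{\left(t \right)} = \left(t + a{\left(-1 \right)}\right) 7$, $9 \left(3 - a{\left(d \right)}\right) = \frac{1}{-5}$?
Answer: $\frac{45}{4068277} \approx 1.1061 \cdot 10^{-5}$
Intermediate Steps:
$a{\left(d \right)} = \frac{136}{45}$ ($a{\left(d \right)} = 3 - \frac{1}{9 \left(-5\right)} = 3 - - \frac{1}{45} = 3 + \frac{1}{45} = \frac{136}{45}$)
$H{\left(t \right)} = \frac{952}{45} + 7 t$ ($H{\left(t \right)} = \left(t + \frac{136}{45}\right) 7 = \left(\frac{136}{45} + t\right) 7 = \frac{952}{45} + 7 t$)
$\frac{1}{H{\left(179 \right)} + 89132} = \frac{1}{\left(\frac{952}{45} + 7 \cdot 179\right) + 89132} = \frac{1}{\left(\frac{952}{45} + 1253\right) + 89132} = \frac{1}{\frac{57337}{45} + 89132} = \frac{1}{\frac{4068277}{45}} = \frac{45}{4068277}$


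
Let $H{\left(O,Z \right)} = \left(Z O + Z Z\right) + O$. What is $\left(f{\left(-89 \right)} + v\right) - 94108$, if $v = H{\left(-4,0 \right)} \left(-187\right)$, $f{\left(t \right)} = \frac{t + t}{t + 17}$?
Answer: $- \frac{3360871}{36} \approx -93358.0$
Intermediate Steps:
$f{\left(t \right)} = \frac{2 t}{17 + t}$
$H{\left(O,Z \right)} = O + Z^{2} + O Z$ ($H{\left(O,Z \right)} = \left(O Z + Z^{2}\right) + O = \left(Z^{2} + O Z\right) + O = O + Z^{2} + O Z$)
$v = 748$ ($v = \left(-4 + 0^{2} - 0\right) \left(-187\right) = \left(-4 + 0 + 0\right) \left(-187\right) = \left(-4\right) \left(-187\right) = 748$)
$\left(f{\left(-89 \right)} + v\right) - 94108 = \left(2 \left(-89\right) \frac{1}{17 - 89} + 748\right) - 94108 = \left(2 \left(-89\right) \frac{1}{-72} + 748\right) - 94108 = \left(2 \left(-89\right) \left(- \frac{1}{72}\right) + 748\right) - 94108 = \left(\frac{89}{36} + 748\right) - 94108 = \frac{27017}{36} - 94108 = - \frac{3360871}{36}$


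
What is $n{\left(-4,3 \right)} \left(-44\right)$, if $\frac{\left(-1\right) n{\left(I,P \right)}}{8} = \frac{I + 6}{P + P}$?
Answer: $\frac{352}{3} \approx 117.33$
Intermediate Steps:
$n{\left(I,P \right)} = - \frac{4 \left(6 + I\right)}{P}$ ($n{\left(I,P \right)} = - 8 \frac{I + 6}{P + P} = - 8 \frac{6 + I}{2 P} = - \frac{4 \left(6 + I\right)}{P}$)
$n{\left(-4,3 \right)} \left(-44\right) = \frac{4 \left(-6 - -4\right)}{3} \left(-44\right) = 4 \cdot \frac{1}{3} \left(-6 + 4\right) \left(-44\right) = 4 \cdot \frac{1}{3} \left(-2\right) \left(-44\right) = \left(- \frac{8}{3}\right) \left(-44\right) = \frac{352}{3}$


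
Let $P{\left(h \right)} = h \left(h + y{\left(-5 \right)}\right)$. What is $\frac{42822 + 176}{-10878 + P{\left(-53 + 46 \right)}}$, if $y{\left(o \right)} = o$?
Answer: $- \frac{21499}{5397} \approx -3.9835$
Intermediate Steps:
$P{\left(h \right)} = h \left(-5 + h\right)$ ($P{\left(h \right)} = h \left(h - 5\right) = h \left(-5 + h\right)$)
$\frac{42822 + 176}{-10878 + P{\left(-53 + 46 \right)}} = \frac{42822 + 176}{-10878 + \left(-53 + 46\right) \left(-5 + \left(-53 + 46\right)\right)} = \frac{42998}{-10878 - 7 \left(-5 - 7\right)} = \frac{42998}{-10878 - -84} = \frac{42998}{-10878 + 84} = \frac{42998}{-10794} = 42998 \left(- \frac{1}{10794}\right) = - \frac{21499}{5397}$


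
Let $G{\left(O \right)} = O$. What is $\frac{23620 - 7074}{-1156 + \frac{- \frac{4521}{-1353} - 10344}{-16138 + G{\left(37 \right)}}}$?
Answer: $- \frac{10922692986}{762699029} \approx -14.321$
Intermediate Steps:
$\frac{23620 - 7074}{-1156 + \frac{- \frac{4521}{-1353} - 10344}{-16138 + G{\left(37 \right)}}} = \frac{23620 - 7074}{-1156 + \frac{- \frac{4521}{-1353} - 10344}{-16138 + 37}} = \frac{16546}{-1156 + \frac{\left(-4521\right) \left(- \frac{1}{1353}\right) - 10344}{-16101}} = \frac{16546}{-1156 + \left(\frac{137}{41} - 10344\right) \left(- \frac{1}{16101}\right)} = \frac{16546}{-1156 - - \frac{423967}{660141}} = \frac{16546}{-1156 + \frac{423967}{660141}} = \frac{16546}{- \frac{762699029}{660141}} = 16546 \left(- \frac{660141}{762699029}\right) = - \frac{10922692986}{762699029}$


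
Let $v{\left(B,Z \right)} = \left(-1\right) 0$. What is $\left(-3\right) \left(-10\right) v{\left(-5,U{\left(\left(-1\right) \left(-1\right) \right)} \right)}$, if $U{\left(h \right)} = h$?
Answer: $0$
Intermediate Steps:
$v{\left(B,Z \right)} = 0$
$\left(-3\right) \left(-10\right) v{\left(-5,U{\left(\left(-1\right) \left(-1\right) \right)} \right)} = \left(-3\right) \left(-10\right) 0 = 30 \cdot 0 = 0$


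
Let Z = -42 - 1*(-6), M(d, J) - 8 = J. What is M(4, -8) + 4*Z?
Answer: -144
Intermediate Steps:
M(d, J) = 8 + J
Z = -36 (Z = -42 + 6 = -36)
M(4, -8) + 4*Z = (8 - 8) + 4*(-36) = 0 - 144 = -144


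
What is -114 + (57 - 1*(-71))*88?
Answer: 11150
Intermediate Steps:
-114 + (57 - 1*(-71))*88 = -114 + (57 + 71)*88 = -114 + 128*88 = -114 + 11264 = 11150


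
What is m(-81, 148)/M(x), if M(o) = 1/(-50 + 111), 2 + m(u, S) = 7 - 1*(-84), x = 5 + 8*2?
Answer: 5429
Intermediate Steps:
x = 21 (x = 5 + 16 = 21)
m(u, S) = 89 (m(u, S) = -2 + (7 - 1*(-84)) = -2 + (7 + 84) = -2 + 91 = 89)
M(o) = 1/61
m(-81, 148)/M(x) = 89/(1/61) = 89*61 = 5429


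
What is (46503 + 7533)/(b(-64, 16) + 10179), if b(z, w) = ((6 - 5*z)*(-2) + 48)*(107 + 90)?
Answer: -54036/108809 ≈ -0.49661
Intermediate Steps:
b(z, w) = 7092 + 1970*z (b(z, w) = ((-12 + 10*z) + 48)*197 = (36 + 10*z)*197 = 7092 + 1970*z)
(46503 + 7533)/(b(-64, 16) + 10179) = (46503 + 7533)/((7092 + 1970*(-64)) + 10179) = 54036/((7092 - 126080) + 10179) = 54036/(-118988 + 10179) = 54036/(-108809) = 54036*(-1/108809) = -54036/108809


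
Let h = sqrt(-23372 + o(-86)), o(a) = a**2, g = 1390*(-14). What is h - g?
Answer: 19460 + 2*I*sqrt(3994) ≈ 19460.0 + 126.4*I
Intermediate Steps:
g = -19460
h = 2*I*sqrt(3994) (h = sqrt(-23372 + (-86)**2) = sqrt(-23372 + 7396) = sqrt(-15976) = 2*I*sqrt(3994) ≈ 126.4*I)
h - g = 2*I*sqrt(3994) - 1*(-19460) = 2*I*sqrt(3994) + 19460 = 19460 + 2*I*sqrt(3994)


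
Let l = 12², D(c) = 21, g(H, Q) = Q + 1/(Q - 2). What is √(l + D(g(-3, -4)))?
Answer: √165 ≈ 12.845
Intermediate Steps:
g(H, Q) = Q + 1/(-2 + Q)
l = 144
√(l + D(g(-3, -4))) = √(144 + 21) = √165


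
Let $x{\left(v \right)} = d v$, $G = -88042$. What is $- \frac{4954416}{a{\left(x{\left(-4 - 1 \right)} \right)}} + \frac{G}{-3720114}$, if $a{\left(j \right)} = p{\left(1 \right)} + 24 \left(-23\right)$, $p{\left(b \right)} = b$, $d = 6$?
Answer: $\frac{9215520417283}{1024891407} \approx 8991.7$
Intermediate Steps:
$x{\left(v \right)} = 6 v$
$a{\left(j \right)} = -551$ ($a{\left(j \right)} = 1 + 24 \left(-23\right) = 1 - 552 = -551$)
$- \frac{4954416}{a{\left(x{\left(-4 - 1 \right)} \right)}} + \frac{G}{-3720114} = - \frac{4954416}{-551} - \frac{88042}{-3720114} = \left(-4954416\right) \left(- \frac{1}{551}\right) - - \frac{44021}{1860057} = \frac{4954416}{551} + \frac{44021}{1860057} = \frac{9215520417283}{1024891407}$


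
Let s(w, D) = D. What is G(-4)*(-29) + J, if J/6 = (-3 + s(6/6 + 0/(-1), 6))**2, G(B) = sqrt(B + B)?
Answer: 54 - 58*I*sqrt(2) ≈ 54.0 - 82.024*I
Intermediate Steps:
G(B) = sqrt(2)*sqrt(B) (G(B) = sqrt(2*B) = sqrt(2)*sqrt(B))
J = 54 (J = 6*(-3 + 6)**2 = 6*3**2 = 6*9 = 54)
G(-4)*(-29) + J = (sqrt(2)*sqrt(-4))*(-29) + 54 = (sqrt(2)*(2*I))*(-29) + 54 = (2*I*sqrt(2))*(-29) + 54 = -58*I*sqrt(2) + 54 = 54 - 58*I*sqrt(2)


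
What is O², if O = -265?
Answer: 70225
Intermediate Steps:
O² = (-265)² = 70225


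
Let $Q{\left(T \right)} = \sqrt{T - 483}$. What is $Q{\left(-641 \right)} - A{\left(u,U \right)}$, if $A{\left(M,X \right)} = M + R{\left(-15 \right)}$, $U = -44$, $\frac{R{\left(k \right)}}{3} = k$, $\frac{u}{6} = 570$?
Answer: $-3375 + 2 i \sqrt{281} \approx -3375.0 + 33.526 i$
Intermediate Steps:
$u = 3420$ ($u = 6 \cdot 570 = 3420$)
$R{\left(k \right)} = 3 k$
$A{\left(M,X \right)} = -45 + M$ ($A{\left(M,X \right)} = M + 3 \left(-15\right) = M - 45 = -45 + M$)
$Q{\left(T \right)} = \sqrt{-483 + T}$
$Q{\left(-641 \right)} - A{\left(u,U \right)} = \sqrt{-483 - 641} - \left(-45 + 3420\right) = \sqrt{-1124} - 3375 = 2 i \sqrt{281} - 3375 = -3375 + 2 i \sqrt{281}$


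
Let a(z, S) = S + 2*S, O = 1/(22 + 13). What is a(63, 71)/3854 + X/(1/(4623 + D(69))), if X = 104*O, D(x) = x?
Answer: 1880636127/134890 ≈ 13942.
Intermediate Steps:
O = 1/35 ≈ 0.028571
a(z, S) = 3*S
X = 104/35 (X = 104*(1/35) = 104/35 ≈ 2.9714)
a(63, 71)/3854 + X/(1/(4623 + D(69))) = (3*71)/3854 + 104/(35*(1/(4623 + 69))) = 213*(1/3854) + 104/(35*(1/4692)) = 213/3854 + 104/(35*(1/4692)) = 213/3854 + (104/35)*4692 = 213/3854 + 487968/35 = 1880636127/134890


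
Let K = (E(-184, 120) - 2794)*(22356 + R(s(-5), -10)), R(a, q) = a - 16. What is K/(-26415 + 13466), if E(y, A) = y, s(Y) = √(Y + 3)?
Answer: 66528520/12949 + 2978*I*√2/12949 ≈ 5137.7 + 0.32524*I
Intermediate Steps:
s(Y) = √(3 + Y)
R(a, q) = -16 + a
K = -66528520 - 2978*I*√2 (K = (-184 - 2794)*(22356 + (-16 + √(3 - 5))) = -2978*(22356 + (-16 + √(-2))) = -2978*(22356 + (-16 + I*√2)) = -2978*(22340 + I*√2) = -66528520 - 2978*I*√2 ≈ -6.6529e+7 - 4211.5*I)
K/(-26415 + 13466) = (-66528520 - 2978*I*√2)/(-26415 + 13466) = (-66528520 - 2978*I*√2)/(-12949) = (-66528520 - 2978*I*√2)*(-1/12949) = 66528520/12949 + 2978*I*√2/12949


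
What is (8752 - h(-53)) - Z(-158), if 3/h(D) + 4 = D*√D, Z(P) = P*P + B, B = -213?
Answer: -15999 + 3/(4 + 53*I*√53) ≈ -15999.0 - 0.0077743*I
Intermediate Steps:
Z(P) = -213 + P² (Z(P) = P*P - 213 = P² - 213 = -213 + P²)
h(D) = 3/(-4 + D^(3/2)) (h(D) = 3/(-4 + D*√D) = 3/(-4 + D^(3/2)))
(8752 - h(-53)) - Z(-158) = (8752 - 3/(-4 + (-53)^(3/2))) - (-213 + (-158)²) = (8752 - 3/(-4 - 53*I*√53)) - (-213 + 24964) = (8752 - 3/(-4 - 53*I*√53)) - 1*24751 = (8752 - 3/(-4 - 53*I*√53)) - 24751 = -15999 - 3/(-4 - 53*I*√53)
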